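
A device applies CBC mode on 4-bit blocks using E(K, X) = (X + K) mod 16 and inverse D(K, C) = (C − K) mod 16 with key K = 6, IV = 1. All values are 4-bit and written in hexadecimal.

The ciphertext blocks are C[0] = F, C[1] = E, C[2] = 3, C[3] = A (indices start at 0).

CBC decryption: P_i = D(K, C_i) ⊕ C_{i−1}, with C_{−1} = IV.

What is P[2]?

P[2] = 3

P[2]: D(K, 3) = D; D ⊕ E = 3.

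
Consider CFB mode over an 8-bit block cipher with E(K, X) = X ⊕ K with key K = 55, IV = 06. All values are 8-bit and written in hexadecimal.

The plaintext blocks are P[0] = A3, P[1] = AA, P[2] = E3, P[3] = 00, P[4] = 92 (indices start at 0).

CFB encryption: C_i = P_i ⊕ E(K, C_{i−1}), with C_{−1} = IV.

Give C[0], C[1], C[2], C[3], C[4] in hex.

C[0]: E(K, 06) = 53; A3 ⊕ 53 = F0.
C[1]: E(K, F0) = A5; AA ⊕ A5 = 0F.
C[2]: E(K, 0F) = 5A; E3 ⊕ 5A = B9.
C[3]: E(K, B9) = EC; 00 ⊕ EC = EC.
C[4]: E(K, EC) = B9; 92 ⊕ B9 = 2B.

C[0] = F0, C[1] = 0F, C[2] = B9, C[3] = EC, C[4] = 2B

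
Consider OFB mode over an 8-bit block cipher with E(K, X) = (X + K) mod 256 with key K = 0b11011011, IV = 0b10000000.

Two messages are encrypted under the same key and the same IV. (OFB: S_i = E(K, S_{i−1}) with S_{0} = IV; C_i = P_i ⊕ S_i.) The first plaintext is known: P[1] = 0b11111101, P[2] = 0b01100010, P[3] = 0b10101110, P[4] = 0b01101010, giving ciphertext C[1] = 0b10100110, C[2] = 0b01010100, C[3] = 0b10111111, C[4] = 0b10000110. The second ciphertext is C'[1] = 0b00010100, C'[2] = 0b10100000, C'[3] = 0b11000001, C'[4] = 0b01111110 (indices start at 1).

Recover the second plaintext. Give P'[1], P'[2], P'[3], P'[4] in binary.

In OFB with a reused IV, both messages share the same keystream S_i, so C_i ⊕ C'_i = P_i ⊕ P'_i and thus P'_i = P_i ⊕ C_i ⊕ C'_i.
P'[1]: 0b11111101 ⊕ 0b10100110 ⊕ 0b00010100 = 0b01001111.
P'[2]: 0b01100010 ⊕ 0b01010100 ⊕ 0b10100000 = 0b10010110.
P'[3]: 0b10101110 ⊕ 0b10111111 ⊕ 0b11000001 = 0b11010000.
P'[4]: 0b01101010 ⊕ 0b10000110 ⊕ 0b01111110 = 0b10010010.

P'[1] = 0b01001111, P'[2] = 0b10010110, P'[3] = 0b11010000, P'[4] = 0b10010010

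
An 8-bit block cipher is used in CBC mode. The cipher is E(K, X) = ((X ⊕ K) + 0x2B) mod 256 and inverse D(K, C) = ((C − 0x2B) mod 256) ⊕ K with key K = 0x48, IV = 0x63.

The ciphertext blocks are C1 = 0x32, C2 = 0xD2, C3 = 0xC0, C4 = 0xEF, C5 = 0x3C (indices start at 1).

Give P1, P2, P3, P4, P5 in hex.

CBC decryption: P_i = D(K, C_i) ⊕ C_{i−1}, with C_{0} = IV.
P1: D(K, 0x32) = 0x4F; 0x4F ⊕ 0x63 = 0x2C.
P2: D(K, 0xD2) = 0xEF; 0xEF ⊕ 0x32 = 0xDD.
P3: D(K, 0xC0) = 0xDD; 0xDD ⊕ 0xD2 = 0x0F.
P4: D(K, 0xEF) = 0x8C; 0x8C ⊕ 0xC0 = 0x4C.
P5: D(K, 0x3C) = 0x59; 0x59 ⊕ 0xEF = 0xB6.

P1 = 0x2C, P2 = 0xDD, P3 = 0x0F, P4 = 0x4C, P5 = 0xB6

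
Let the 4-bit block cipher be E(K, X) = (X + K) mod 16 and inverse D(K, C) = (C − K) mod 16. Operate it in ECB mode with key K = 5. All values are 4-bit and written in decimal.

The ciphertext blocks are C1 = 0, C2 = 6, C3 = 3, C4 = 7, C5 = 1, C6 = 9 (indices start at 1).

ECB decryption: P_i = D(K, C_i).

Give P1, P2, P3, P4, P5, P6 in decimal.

P1 = 11, P2 = 1, P3 = 14, P4 = 2, P5 = 12, P6 = 4

P1: D(K, 0) = 11.
P2: D(K, 6) = 1.
P3: D(K, 3) = 14.
P4: D(K, 7) = 2.
P5: D(K, 1) = 12.
P6: D(K, 9) = 4.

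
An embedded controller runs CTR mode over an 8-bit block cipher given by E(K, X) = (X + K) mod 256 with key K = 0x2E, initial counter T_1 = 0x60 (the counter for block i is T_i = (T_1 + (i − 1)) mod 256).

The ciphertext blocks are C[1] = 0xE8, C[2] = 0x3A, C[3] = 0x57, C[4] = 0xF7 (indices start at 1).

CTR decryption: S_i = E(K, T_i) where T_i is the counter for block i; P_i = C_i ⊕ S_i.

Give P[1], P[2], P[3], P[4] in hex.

P[1] = 0x66, P[2] = 0xB5, P[3] = 0xC7, P[4] = 0x66

P[1]: T = 0x60, S = E(K, T) = 0x8E; 0xE8 ⊕ 0x8E = 0x66.
P[2]: T = 0x61, S = E(K, T) = 0x8F; 0x3A ⊕ 0x8F = 0xB5.
P[3]: T = 0x62, S = E(K, T) = 0x90; 0x57 ⊕ 0x90 = 0xC7.
P[4]: T = 0x63, S = E(K, T) = 0x91; 0xF7 ⊕ 0x91 = 0x66.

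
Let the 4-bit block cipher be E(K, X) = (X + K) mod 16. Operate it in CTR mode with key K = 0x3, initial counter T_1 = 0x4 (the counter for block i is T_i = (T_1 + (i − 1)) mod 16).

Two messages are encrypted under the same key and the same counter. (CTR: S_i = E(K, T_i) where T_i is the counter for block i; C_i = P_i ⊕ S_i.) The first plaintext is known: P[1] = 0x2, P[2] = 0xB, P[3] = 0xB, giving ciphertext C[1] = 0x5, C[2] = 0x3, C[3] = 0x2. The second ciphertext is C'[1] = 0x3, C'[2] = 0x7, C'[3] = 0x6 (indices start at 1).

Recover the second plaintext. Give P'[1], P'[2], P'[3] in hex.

P'[1] = 0x4, P'[2] = 0xF, P'[3] = 0xF

In CTR with a reused counter, both messages share the same keystream S_i, so C_i ⊕ C'_i = P_i ⊕ P'_i and thus P'_i = P_i ⊕ C_i ⊕ C'_i.
P'[1]: 0x2 ⊕ 0x5 ⊕ 0x3 = 0x4.
P'[2]: 0xB ⊕ 0x3 ⊕ 0x7 = 0xF.
P'[3]: 0xB ⊕ 0x2 ⊕ 0x6 = 0xF.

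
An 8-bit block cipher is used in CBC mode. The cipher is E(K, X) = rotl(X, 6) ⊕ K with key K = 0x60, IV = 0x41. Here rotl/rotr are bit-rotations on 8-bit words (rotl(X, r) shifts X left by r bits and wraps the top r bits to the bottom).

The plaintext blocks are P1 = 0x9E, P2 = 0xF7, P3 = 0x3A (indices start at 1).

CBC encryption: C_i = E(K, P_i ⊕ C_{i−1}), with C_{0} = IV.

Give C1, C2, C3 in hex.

C1 = 0x97, C2 = 0x78, C3 = 0xF0

C1: P1 ⊕ 0x41 = 0xDF; E(K, 0xDF) = 0x97.
C2: P2 ⊕ 0x97 = 0x60; E(K, 0x60) = 0x78.
C3: P3 ⊕ 0x78 = 0x42; E(K, 0x42) = 0xF0.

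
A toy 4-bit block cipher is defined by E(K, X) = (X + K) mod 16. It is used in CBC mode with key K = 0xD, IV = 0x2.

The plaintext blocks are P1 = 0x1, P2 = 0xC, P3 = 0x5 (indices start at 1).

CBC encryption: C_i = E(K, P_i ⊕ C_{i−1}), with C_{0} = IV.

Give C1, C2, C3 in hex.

C1: P1 ⊕ 0x2 = 0x3; E(K, 0x3) = 0x0.
C2: P2 ⊕ 0x0 = 0xC; E(K, 0xC) = 0x9.
C3: P3 ⊕ 0x9 = 0xC; E(K, 0xC) = 0x9.

C1 = 0x0, C2 = 0x9, C3 = 0x9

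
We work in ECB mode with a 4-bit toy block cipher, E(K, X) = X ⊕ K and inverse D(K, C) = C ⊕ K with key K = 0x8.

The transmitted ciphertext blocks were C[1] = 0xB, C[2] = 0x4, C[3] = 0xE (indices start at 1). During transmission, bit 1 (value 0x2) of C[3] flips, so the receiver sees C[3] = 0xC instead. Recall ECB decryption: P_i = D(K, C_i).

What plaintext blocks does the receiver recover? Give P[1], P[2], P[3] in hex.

P[1] = 0x3, P[2] = 0xC, P[3] = 0x4

Only C[3] changed, to 0xC. In ECB, a change in C_i affects only P_i. Decrypting the received ciphertext:
P[1]: D(K, 0xB) = 0x3.
P[2]: D(K, 0x4) = 0xC.
P[3]: D(K, 0xC) = 0x4.
Blocks that differ from the original plaintext: P[3].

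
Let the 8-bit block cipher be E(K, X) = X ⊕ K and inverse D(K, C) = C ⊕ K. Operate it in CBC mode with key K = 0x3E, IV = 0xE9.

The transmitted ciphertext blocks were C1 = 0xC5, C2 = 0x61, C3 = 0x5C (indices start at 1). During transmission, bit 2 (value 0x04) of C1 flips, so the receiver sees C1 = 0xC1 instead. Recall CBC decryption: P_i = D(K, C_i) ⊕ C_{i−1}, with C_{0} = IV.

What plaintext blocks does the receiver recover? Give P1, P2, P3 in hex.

P1 = 0x16, P2 = 0x9E, P3 = 0x03

Only C1 changed, to 0xC1. In CBC, a change in C_i garbles P_i and flips the same bit in P_{i+1}. Decrypting the received ciphertext:
P1: D(K, 0xC1) = 0xFF; 0xFF ⊕ 0xE9 = 0x16.
P2: D(K, 0x61) = 0x5F; 0x5F ⊕ 0xC1 = 0x9E.
P3: D(K, 0x5C) = 0x62; 0x62 ⊕ 0x61 = 0x03.
Blocks that differ from the original plaintext: P1, P2.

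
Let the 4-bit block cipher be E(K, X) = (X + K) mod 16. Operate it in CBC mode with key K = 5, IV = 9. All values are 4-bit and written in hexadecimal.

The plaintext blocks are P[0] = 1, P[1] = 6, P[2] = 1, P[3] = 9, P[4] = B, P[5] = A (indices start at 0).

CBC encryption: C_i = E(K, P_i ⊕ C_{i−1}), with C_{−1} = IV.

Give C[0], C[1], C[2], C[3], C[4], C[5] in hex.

C[0] = D, C[1] = 0, C[2] = 6, C[3] = 4, C[4] = 4, C[5] = 3

C[0]: P[0] ⊕ 9 = 8; E(K, 8) = D.
C[1]: P[1] ⊕ D = B; E(K, B) = 0.
C[2]: P[2] ⊕ 0 = 1; E(K, 1) = 6.
C[3]: P[3] ⊕ 6 = F; E(K, F) = 4.
C[4]: P[4] ⊕ 4 = F; E(K, F) = 4.
C[5]: P[5] ⊕ 4 = E; E(K, E) = 3.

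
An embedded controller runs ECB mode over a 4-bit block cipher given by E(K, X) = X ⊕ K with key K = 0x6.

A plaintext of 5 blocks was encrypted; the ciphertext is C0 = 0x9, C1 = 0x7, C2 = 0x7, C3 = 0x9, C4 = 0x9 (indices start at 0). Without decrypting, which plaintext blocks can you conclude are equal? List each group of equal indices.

ECB encrypts each block independently with the same key, so equal ciphertext blocks imply equal plaintext blocks.
C0 = C3 = C4 = 0x9, so P0 = P3 = P4.
C1 = C2 = 0x7, so P1 = P2.

P0 = P3 = P4; P1 = P2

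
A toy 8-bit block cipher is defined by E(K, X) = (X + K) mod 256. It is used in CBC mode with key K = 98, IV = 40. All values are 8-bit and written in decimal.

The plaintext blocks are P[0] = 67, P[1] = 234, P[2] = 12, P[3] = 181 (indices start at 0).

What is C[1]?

CBC encryption: C_i = E(K, P_i ⊕ C_{i−1}), with C_{−1} = IV.
C[0]: P[0] ⊕ 40 = 107; E(K, 107) = 205.
C[1]: P[1] ⊕ 205 = 39; E(K, 39) = 137.

C[1] = 137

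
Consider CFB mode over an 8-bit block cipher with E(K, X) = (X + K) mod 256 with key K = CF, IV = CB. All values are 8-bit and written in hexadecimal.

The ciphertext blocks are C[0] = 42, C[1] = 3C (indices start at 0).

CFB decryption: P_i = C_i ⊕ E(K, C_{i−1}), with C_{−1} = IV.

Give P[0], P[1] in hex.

P[0]: E(K, CB) = 9A; 42 ⊕ 9A = D8.
P[1]: E(K, 42) = 11; 3C ⊕ 11 = 2D.

P[0] = D8, P[1] = 2D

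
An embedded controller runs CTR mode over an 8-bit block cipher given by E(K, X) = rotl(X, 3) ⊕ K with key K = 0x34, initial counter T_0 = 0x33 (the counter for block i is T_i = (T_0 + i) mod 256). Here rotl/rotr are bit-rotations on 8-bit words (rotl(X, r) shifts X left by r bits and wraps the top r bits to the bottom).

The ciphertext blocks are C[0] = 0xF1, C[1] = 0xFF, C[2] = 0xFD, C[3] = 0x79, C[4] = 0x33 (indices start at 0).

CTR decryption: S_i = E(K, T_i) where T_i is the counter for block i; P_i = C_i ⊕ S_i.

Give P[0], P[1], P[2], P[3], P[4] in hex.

P[0]: T = 0x33, S = E(K, T) = 0xAD; 0xF1 ⊕ 0xAD = 0x5C.
P[1]: T = 0x34, S = E(K, T) = 0x95; 0xFF ⊕ 0x95 = 0x6A.
P[2]: T = 0x35, S = E(K, T) = 0x9D; 0xFD ⊕ 0x9D = 0x60.
P[3]: T = 0x36, S = E(K, T) = 0x85; 0x79 ⊕ 0x85 = 0xFC.
P[4]: T = 0x37, S = E(K, T) = 0x8D; 0x33 ⊕ 0x8D = 0xBE.

P[0] = 0x5C, P[1] = 0x6A, P[2] = 0x60, P[3] = 0xFC, P[4] = 0xBE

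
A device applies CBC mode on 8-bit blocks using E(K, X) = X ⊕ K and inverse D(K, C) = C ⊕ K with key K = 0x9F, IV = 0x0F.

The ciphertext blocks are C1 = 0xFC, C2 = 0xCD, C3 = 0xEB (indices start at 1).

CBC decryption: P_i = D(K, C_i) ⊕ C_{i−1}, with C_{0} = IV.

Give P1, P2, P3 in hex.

P1 = 0x6C, P2 = 0xAE, P3 = 0xB9

P1: D(K, 0xFC) = 0x63; 0x63 ⊕ 0x0F = 0x6C.
P2: D(K, 0xCD) = 0x52; 0x52 ⊕ 0xFC = 0xAE.
P3: D(K, 0xEB) = 0x74; 0x74 ⊕ 0xCD = 0xB9.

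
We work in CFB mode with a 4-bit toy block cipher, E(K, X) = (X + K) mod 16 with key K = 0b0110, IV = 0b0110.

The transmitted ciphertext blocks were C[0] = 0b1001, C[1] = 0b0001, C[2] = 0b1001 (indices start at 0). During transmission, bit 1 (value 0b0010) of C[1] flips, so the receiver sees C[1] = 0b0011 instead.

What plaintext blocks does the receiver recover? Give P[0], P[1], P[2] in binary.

P[0] = 0b0101, P[1] = 0b1100, P[2] = 0b0000

CFB decryption: P_i = C_i ⊕ E(K, C_{i−1}), with C_{−1} = IV.
Only C[1] changed, to 0b0011. In CFB, a change in C_i flips the same bit in P_i and garbles P_{i+1}. Decrypting the received ciphertext:
P[0]: E(K, 0b0110) = 0b1100; 0b1001 ⊕ 0b1100 = 0b0101.
P[1]: E(K, 0b1001) = 0b1111; 0b0011 ⊕ 0b1111 = 0b1100.
P[2]: E(K, 0b0011) = 0b1001; 0b1001 ⊕ 0b1001 = 0b0000.
Blocks that differ from the original plaintext: P[1], P[2].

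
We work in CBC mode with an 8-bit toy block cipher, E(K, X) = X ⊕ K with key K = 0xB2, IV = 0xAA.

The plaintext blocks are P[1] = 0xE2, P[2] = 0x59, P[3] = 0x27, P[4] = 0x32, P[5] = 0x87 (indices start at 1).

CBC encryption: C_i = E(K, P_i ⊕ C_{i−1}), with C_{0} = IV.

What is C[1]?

C[1]: P[1] ⊕ 0xAA = 0x48; E(K, 0x48) = 0xFA.

C[1] = 0xFA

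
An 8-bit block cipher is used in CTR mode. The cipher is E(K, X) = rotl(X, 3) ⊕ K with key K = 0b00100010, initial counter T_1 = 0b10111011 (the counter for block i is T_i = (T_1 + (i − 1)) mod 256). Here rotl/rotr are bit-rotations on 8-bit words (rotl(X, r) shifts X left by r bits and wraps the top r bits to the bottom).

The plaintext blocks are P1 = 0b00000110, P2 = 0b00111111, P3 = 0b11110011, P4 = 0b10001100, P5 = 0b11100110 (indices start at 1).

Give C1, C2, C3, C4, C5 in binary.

C1 = 0b11111001, C2 = 0b11111000, C3 = 0b00111100, C4 = 0b01011011, C5 = 0b00111001

CTR encryption: S_i = E(K, T_i) where T_i is the counter for block i; C_i = P_i ⊕ S_i.
C1: T = 0b10111011, S = E(K, T) = 0b11111111; 0b00000110 ⊕ 0b11111111 = 0b11111001.
C2: T = 0b10111100, S = E(K, T) = 0b11000111; 0b00111111 ⊕ 0b11000111 = 0b11111000.
C3: T = 0b10111101, S = E(K, T) = 0b11001111; 0b11110011 ⊕ 0b11001111 = 0b00111100.
C4: T = 0b10111110, S = E(K, T) = 0b11010111; 0b10001100 ⊕ 0b11010111 = 0b01011011.
C5: T = 0b10111111, S = E(K, T) = 0b11011111; 0b11100110 ⊕ 0b11011111 = 0b00111001.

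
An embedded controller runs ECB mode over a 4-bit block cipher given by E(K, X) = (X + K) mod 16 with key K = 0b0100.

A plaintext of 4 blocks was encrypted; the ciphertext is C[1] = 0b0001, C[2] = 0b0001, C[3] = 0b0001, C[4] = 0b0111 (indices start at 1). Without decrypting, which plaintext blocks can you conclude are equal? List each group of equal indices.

ECB encrypts each block independently with the same key, so equal ciphertext blocks imply equal plaintext blocks.
C[1] = C[2] = C[3] = 0b0001, so P[1] = P[2] = P[3].

P[1] = P[2] = P[3]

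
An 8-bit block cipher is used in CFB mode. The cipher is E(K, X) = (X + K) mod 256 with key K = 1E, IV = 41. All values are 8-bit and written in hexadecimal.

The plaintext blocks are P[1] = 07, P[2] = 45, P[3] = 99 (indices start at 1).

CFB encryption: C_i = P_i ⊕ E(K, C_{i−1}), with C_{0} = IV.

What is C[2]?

C[1]: E(K, 41) = 5F; 07 ⊕ 5F = 58.
C[2]: E(K, 58) = 76; 45 ⊕ 76 = 33.

C[2] = 33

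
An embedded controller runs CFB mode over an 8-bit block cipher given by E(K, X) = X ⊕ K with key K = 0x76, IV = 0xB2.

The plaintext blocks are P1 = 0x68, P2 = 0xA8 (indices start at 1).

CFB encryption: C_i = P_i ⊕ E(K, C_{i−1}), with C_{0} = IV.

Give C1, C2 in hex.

C1 = 0xAC, C2 = 0x72

C1: E(K, 0xB2) = 0xC4; 0x68 ⊕ 0xC4 = 0xAC.
C2: E(K, 0xAC) = 0xDA; 0xA8 ⊕ 0xDA = 0x72.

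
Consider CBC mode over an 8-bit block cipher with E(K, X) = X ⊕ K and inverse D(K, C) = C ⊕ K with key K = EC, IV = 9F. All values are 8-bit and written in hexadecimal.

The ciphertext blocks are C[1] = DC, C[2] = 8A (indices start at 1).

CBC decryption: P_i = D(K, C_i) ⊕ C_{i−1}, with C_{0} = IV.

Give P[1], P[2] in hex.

P[1] = AF, P[2] = BA

P[1]: D(K, DC) = 30; 30 ⊕ 9F = AF.
P[2]: D(K, 8A) = 66; 66 ⊕ DC = BA.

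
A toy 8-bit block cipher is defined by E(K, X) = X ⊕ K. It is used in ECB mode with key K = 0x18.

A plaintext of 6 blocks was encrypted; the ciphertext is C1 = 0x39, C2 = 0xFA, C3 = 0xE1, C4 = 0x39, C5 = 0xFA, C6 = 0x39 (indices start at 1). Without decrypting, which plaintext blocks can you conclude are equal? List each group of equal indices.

ECB encrypts each block independently with the same key, so equal ciphertext blocks imply equal plaintext blocks.
C1 = C4 = C6 = 0x39, so P1 = P4 = P6.
C2 = C5 = 0xFA, so P2 = P5.

P1 = P4 = P6; P2 = P5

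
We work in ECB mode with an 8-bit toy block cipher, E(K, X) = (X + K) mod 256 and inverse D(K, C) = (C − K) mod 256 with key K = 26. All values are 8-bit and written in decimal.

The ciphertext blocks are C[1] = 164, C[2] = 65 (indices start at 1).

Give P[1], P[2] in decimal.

ECB decryption: P_i = D(K, C_i).
P[1]: D(K, 164) = 138.
P[2]: D(K, 65) = 39.

P[1] = 138, P[2] = 39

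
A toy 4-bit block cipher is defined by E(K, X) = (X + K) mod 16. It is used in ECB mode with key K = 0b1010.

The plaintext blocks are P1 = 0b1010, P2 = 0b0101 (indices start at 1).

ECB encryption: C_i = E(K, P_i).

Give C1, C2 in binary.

C1: E(K, 0b1010) = 0b0100.
C2: E(K, 0b0101) = 0b1111.

C1 = 0b0100, C2 = 0b1111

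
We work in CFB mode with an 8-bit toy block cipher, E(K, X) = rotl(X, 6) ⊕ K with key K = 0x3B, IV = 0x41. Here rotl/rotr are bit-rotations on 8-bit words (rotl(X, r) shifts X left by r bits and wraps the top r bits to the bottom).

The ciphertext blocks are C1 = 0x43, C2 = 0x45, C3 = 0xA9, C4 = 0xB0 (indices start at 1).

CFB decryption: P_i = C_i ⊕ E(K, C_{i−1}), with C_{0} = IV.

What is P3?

P3: E(K, 0x45) = 0x6A; 0xA9 ⊕ 0x6A = 0xC3.

P3 = 0xC3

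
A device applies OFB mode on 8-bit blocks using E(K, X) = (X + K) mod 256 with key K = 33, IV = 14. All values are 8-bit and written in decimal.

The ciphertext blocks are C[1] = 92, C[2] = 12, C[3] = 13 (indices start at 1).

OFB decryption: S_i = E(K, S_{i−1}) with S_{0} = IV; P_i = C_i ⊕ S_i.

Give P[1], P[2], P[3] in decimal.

P[1] = 115, P[2] = 92, P[3] = 124

P[1]: S = E(K, 14) = 47; 92 ⊕ 47 = 115.
P[2]: S = E(K, 47) = 80; 12 ⊕ 80 = 92.
P[3]: S = E(K, 80) = 113; 13 ⊕ 113 = 124.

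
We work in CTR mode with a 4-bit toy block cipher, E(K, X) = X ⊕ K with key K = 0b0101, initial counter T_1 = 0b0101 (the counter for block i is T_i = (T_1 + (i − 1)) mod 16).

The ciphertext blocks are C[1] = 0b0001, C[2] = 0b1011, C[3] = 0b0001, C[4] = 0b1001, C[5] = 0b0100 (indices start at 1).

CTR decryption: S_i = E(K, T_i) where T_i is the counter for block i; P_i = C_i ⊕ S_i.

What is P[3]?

P[3]: T = 0b0111, S = E(K, T) = 0b0010; 0b0001 ⊕ 0b0010 = 0b0011.

P[3] = 0b0011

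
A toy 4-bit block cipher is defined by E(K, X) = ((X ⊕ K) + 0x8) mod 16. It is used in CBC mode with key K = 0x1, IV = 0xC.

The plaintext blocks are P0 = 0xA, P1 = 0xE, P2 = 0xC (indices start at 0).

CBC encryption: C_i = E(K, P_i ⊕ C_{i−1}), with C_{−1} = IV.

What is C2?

C0: P0 ⊕ 0xC = 0x6; E(K, 0x6) = 0xF.
C1: P1 ⊕ 0xF = 0x1; E(K, 0x1) = 0x8.
C2: P2 ⊕ 0x8 = 0x4; E(K, 0x4) = 0xD.

C2 = 0xD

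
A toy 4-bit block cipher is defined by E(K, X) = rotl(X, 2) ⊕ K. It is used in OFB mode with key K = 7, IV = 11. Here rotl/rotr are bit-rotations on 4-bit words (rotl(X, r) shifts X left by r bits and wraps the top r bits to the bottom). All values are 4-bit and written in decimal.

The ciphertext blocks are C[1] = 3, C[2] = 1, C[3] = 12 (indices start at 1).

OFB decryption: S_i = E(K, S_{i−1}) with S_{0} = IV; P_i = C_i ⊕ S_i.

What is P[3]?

P[3] = 15

P[1]: S = E(K, 11) = 9; 3 ⊕ 9 = 10.
P[2]: S = E(K, 9) = 1; 1 ⊕ 1 = 0.
P[3]: S = E(K, 1) = 3; 12 ⊕ 3 = 15.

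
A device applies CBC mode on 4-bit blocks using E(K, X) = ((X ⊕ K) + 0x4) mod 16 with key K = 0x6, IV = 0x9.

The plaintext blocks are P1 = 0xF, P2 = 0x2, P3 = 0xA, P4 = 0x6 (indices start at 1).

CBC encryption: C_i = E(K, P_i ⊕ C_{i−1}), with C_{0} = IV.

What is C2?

C2 = 0x4

C1: P1 ⊕ 0x9 = 0x6; E(K, 0x6) = 0x4.
C2: P2 ⊕ 0x4 = 0x6; E(K, 0x6) = 0x4.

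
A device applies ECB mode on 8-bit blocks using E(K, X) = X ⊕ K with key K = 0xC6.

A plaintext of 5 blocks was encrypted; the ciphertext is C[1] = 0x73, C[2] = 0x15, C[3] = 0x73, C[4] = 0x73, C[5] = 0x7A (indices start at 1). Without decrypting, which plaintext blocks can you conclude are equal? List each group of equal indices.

ECB encrypts each block independently with the same key, so equal ciphertext blocks imply equal plaintext blocks.
C[1] = C[3] = C[4] = 0x73, so P[1] = P[3] = P[4].

P[1] = P[3] = P[4]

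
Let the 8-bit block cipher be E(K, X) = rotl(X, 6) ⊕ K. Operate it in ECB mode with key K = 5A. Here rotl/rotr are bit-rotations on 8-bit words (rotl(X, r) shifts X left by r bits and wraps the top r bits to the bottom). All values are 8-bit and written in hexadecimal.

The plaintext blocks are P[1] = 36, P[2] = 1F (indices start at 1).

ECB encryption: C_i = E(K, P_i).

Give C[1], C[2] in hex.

C[1]: E(K, 36) = D7.
C[2]: E(K, 1F) = 9D.

C[1] = D7, C[2] = 9D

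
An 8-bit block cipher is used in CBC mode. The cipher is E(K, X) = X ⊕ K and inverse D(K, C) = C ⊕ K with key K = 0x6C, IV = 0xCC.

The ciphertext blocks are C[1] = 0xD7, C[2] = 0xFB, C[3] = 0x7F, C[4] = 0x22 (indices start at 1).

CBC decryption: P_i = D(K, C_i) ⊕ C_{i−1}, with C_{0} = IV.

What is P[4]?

P[4]: D(K, 0x22) = 0x4E; 0x4E ⊕ 0x7F = 0x31.

P[4] = 0x31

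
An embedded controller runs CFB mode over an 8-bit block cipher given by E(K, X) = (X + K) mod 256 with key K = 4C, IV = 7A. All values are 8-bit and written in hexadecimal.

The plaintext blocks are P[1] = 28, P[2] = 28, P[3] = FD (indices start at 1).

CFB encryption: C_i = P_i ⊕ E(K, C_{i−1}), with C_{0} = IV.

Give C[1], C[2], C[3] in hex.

C[1]: E(K, 7A) = C6; 28 ⊕ C6 = EE.
C[2]: E(K, EE) = 3A; 28 ⊕ 3A = 12.
C[3]: E(K, 12) = 5E; FD ⊕ 5E = A3.

C[1] = EE, C[2] = 12, C[3] = A3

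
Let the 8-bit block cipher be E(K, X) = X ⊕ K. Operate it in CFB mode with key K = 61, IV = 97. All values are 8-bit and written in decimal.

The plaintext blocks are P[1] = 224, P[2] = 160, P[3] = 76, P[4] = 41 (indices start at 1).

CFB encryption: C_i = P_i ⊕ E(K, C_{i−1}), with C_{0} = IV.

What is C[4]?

C[4] = 68

C[1]: E(K, 97) = 92; 224 ⊕ 92 = 188.
C[2]: E(K, 188) = 129; 160 ⊕ 129 = 33.
C[3]: E(K, 33) = 28; 76 ⊕ 28 = 80.
C[4]: E(K, 80) = 109; 41 ⊕ 109 = 68.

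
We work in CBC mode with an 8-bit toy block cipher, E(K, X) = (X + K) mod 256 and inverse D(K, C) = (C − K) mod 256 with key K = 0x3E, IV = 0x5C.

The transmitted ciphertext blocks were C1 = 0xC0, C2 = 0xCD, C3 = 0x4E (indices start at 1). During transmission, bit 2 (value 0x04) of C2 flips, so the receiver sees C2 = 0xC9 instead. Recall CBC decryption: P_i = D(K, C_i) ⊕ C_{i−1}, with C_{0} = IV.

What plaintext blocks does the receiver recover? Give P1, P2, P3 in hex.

P1 = 0xDE, P2 = 0x4B, P3 = 0xD9

Only C2 changed, to 0xC9. In CBC, a change in C_i garbles P_i and flips the same bit in P_{i+1}. Decrypting the received ciphertext:
P1: D(K, 0xC0) = 0x82; 0x82 ⊕ 0x5C = 0xDE.
P2: D(K, 0xC9) = 0x8B; 0x8B ⊕ 0xC0 = 0x4B.
P3: D(K, 0x4E) = 0x10; 0x10 ⊕ 0xC9 = 0xD9.
Blocks that differ from the original plaintext: P2, P3.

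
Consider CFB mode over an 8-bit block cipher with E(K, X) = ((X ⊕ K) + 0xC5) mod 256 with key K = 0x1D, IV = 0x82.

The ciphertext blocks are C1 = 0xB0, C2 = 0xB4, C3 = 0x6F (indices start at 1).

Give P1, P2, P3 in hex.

P1 = 0xD4, P2 = 0xC6, P3 = 0x01

CFB decryption: P_i = C_i ⊕ E(K, C_{i−1}), with C_{0} = IV.
P1: E(K, 0x82) = 0x64; 0xB0 ⊕ 0x64 = 0xD4.
P2: E(K, 0xB0) = 0x72; 0xB4 ⊕ 0x72 = 0xC6.
P3: E(K, 0xB4) = 0x6E; 0x6F ⊕ 0x6E = 0x01.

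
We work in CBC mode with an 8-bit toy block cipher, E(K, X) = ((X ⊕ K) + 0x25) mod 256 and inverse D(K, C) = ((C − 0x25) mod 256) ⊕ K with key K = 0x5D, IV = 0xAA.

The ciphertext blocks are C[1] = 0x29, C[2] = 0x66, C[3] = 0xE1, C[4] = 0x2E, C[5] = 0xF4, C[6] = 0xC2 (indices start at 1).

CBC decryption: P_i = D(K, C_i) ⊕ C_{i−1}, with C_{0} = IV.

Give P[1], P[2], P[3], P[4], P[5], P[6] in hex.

P[1]: D(K, 0x29) = 0x59; 0x59 ⊕ 0xAA = 0xF3.
P[2]: D(K, 0x66) = 0x1C; 0x1C ⊕ 0x29 = 0x35.
P[3]: D(K, 0xE1) = 0xE1; 0xE1 ⊕ 0x66 = 0x87.
P[4]: D(K, 0x2E) = 0x54; 0x54 ⊕ 0xE1 = 0xB5.
P[5]: D(K, 0xF4) = 0x92; 0x92 ⊕ 0x2E = 0xBC.
P[6]: D(K, 0xC2) = 0xC0; 0xC0 ⊕ 0xF4 = 0x34.

P[1] = 0xF3, P[2] = 0x35, P[3] = 0x87, P[4] = 0xB5, P[5] = 0xBC, P[6] = 0x34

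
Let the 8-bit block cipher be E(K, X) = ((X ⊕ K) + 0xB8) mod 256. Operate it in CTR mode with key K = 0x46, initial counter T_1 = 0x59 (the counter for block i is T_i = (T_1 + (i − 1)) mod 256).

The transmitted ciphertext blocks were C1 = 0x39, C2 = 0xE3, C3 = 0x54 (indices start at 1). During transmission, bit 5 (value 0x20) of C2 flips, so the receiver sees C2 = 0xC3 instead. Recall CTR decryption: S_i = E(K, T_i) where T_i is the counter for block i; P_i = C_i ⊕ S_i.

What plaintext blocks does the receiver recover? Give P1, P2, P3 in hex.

P1 = 0xEE, P2 = 0x17, P3 = 0x81

Only C2 changed, to 0xC3. In CTR, a change in C_i flips the same bit in P_i only; the keystream is unaffected. Decrypting the received ciphertext:
P1: T = 0x59, S = E(K, T) = 0xD7; 0x39 ⊕ 0xD7 = 0xEE.
P2: T = 0x5A, S = E(K, T) = 0xD4; 0xC3 ⊕ 0xD4 = 0x17.
P3: T = 0x5B, S = E(K, T) = 0xD5; 0x54 ⊕ 0xD5 = 0x81.
Blocks that differ from the original plaintext: P2.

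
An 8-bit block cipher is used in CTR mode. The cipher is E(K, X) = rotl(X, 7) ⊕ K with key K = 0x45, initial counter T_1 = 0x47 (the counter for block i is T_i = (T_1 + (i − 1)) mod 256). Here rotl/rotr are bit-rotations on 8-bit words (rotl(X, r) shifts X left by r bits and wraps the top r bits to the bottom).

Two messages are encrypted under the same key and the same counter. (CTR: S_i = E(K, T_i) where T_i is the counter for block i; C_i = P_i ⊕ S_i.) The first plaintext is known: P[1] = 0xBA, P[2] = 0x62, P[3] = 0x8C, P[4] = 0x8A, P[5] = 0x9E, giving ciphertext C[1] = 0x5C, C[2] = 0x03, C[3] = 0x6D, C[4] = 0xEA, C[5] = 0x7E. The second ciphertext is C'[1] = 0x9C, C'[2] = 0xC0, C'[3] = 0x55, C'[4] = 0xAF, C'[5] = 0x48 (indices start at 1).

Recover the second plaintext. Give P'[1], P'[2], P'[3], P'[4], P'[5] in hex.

P'[1] = 0x7A, P'[2] = 0xA1, P'[3] = 0xB4, P'[4] = 0xCF, P'[5] = 0xA8

In CTR with a reused counter, both messages share the same keystream S_i, so C_i ⊕ C'_i = P_i ⊕ P'_i and thus P'_i = P_i ⊕ C_i ⊕ C'_i.
P'[1]: 0xBA ⊕ 0x5C ⊕ 0x9C = 0x7A.
P'[2]: 0x62 ⊕ 0x03 ⊕ 0xC0 = 0xA1.
P'[3]: 0x8C ⊕ 0x6D ⊕ 0x55 = 0xB4.
P'[4]: 0x8A ⊕ 0xEA ⊕ 0xAF = 0xCF.
P'[5]: 0x9E ⊕ 0x7E ⊕ 0x48 = 0xA8.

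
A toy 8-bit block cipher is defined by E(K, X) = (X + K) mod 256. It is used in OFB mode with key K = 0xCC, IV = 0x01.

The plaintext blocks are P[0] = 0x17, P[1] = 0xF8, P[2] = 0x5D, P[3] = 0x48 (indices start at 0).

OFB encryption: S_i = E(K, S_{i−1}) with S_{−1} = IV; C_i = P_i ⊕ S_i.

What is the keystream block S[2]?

0x65

C[0]: S = E(K, 0x01) = 0xCD; 0x17 ⊕ 0xCD = 0xDA.
C[1]: S = E(K, 0xCD) = 0x99; 0xF8 ⊕ 0x99 = 0x61.
C[2]: S = E(K, 0x99) = 0x65; 0x5D ⊕ 0x65 = 0x38.
So S[2] = 0x65.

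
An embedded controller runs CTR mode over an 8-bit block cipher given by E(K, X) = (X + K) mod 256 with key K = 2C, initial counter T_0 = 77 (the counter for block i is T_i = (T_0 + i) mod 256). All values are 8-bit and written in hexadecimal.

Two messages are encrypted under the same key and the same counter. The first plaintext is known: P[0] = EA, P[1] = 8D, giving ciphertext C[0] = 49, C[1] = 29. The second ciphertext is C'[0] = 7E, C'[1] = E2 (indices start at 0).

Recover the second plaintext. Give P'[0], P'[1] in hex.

P'[0] = DD, P'[1] = 46

In CTR with a reused counter, both messages share the same keystream S_i, so C_i ⊕ C'_i = P_i ⊕ P'_i and thus P'_i = P_i ⊕ C_i ⊕ C'_i.
P'[0]: EA ⊕ 49 ⊕ 7E = DD.
P'[1]: 8D ⊕ 29 ⊕ E2 = 46.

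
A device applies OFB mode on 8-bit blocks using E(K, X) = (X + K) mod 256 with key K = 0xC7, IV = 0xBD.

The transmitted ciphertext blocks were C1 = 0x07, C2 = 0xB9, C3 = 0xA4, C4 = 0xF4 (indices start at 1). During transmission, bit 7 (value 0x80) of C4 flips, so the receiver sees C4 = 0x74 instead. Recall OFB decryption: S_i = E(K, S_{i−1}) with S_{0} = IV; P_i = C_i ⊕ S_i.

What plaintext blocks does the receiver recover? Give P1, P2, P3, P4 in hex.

Only C4 changed, to 0x74. In OFB, a change in C_i flips the same bit in P_i only; the keystream is unaffected. Decrypting the received ciphertext:
P1: S = E(K, 0xBD) = 0x84; 0x07 ⊕ 0x84 = 0x83.
P2: S = E(K, 0x84) = 0x4B; 0xB9 ⊕ 0x4B = 0xF2.
P3: S = E(K, 0x4B) = 0x12; 0xA4 ⊕ 0x12 = 0xB6.
P4: S = E(K, 0x12) = 0xD9; 0x74 ⊕ 0xD9 = 0xAD.
Blocks that differ from the original plaintext: P4.

P1 = 0x83, P2 = 0xF2, P3 = 0xB6, P4 = 0xAD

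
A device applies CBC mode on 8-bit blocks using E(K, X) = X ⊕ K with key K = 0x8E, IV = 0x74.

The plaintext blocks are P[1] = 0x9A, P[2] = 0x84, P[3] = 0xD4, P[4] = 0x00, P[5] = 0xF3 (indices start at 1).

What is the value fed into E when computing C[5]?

CBC encryption: C_i = E(K, P_i ⊕ C_{i−1}), with C_{0} = IV.
C[1]: P[1] ⊕ 0x74 = 0xEE; E(K, 0xEE) = 0x60.
C[2]: P[2] ⊕ 0x60 = 0xE4; E(K, 0xE4) = 0x6A.
C[3]: P[3] ⊕ 0x6A = 0xBE; E(K, 0xBE) = 0x30.
C[4]: P[4] ⊕ 0x30 = 0x30; E(K, 0x30) = 0xBE.
C[5]: P[5] ⊕ 0xBE = 0x4D; E(K, 0x4D) = 0xC3.
So the input to E for block [5] is 0x4D.

0x4D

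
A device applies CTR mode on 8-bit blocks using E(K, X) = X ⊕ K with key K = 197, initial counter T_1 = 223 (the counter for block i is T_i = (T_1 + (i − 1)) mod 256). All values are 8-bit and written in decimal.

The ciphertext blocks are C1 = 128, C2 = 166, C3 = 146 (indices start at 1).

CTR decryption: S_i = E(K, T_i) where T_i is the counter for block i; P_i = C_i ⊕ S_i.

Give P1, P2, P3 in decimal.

P1 = 154, P2 = 131, P3 = 182

P1: T = 223, S = E(K, T) = 26; 128 ⊕ 26 = 154.
P2: T = 224, S = E(K, T) = 37; 166 ⊕ 37 = 131.
P3: T = 225, S = E(K, T) = 36; 146 ⊕ 36 = 182.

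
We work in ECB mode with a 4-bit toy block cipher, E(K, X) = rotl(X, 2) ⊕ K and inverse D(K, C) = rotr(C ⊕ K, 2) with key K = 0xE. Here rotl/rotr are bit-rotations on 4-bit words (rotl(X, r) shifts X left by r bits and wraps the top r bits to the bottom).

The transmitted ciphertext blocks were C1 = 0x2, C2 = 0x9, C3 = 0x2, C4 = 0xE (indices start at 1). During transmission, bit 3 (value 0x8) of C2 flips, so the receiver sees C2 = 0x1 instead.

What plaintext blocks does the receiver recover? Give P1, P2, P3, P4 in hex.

P1 = 0x3, P2 = 0xF, P3 = 0x3, P4 = 0x0

ECB decryption: P_i = D(K, C_i).
Only C2 changed, to 0x1. In ECB, a change in C_i affects only P_i. Decrypting the received ciphertext:
P1: D(K, 0x2) = 0x3.
P2: D(K, 0x1) = 0xF.
P3: D(K, 0x2) = 0x3.
P4: D(K, 0xE) = 0x0.
Blocks that differ from the original plaintext: P2.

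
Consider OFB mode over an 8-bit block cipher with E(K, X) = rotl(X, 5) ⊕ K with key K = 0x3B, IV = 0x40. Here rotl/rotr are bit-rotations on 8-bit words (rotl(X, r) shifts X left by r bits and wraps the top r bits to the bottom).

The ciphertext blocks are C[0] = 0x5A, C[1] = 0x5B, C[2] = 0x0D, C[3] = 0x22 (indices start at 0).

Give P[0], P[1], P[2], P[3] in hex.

P[0] = 0x69, P[1] = 0x06, P[2] = 0x9D, P[3] = 0x0B

OFB decryption: S_i = E(K, S_{i−1}) with S_{−1} = IV; P_i = C_i ⊕ S_i.
P[0]: S = E(K, 0x40) = 0x33; 0x5A ⊕ 0x33 = 0x69.
P[1]: S = E(K, 0x33) = 0x5D; 0x5B ⊕ 0x5D = 0x06.
P[2]: S = E(K, 0x5D) = 0x90; 0x0D ⊕ 0x90 = 0x9D.
P[3]: S = E(K, 0x90) = 0x29; 0x22 ⊕ 0x29 = 0x0B.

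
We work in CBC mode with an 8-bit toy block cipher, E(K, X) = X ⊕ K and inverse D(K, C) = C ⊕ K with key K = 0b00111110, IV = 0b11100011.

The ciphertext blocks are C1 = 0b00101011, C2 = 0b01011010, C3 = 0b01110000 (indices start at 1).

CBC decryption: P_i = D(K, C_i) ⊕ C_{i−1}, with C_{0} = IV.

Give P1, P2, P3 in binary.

P1: D(K, 0b00101011) = 0b00010101; 0b00010101 ⊕ 0b11100011 = 0b11110110.
P2: D(K, 0b01011010) = 0b01100100; 0b01100100 ⊕ 0b00101011 = 0b01001111.
P3: D(K, 0b01110000) = 0b01001110; 0b01001110 ⊕ 0b01011010 = 0b00010100.

P1 = 0b11110110, P2 = 0b01001111, P3 = 0b00010100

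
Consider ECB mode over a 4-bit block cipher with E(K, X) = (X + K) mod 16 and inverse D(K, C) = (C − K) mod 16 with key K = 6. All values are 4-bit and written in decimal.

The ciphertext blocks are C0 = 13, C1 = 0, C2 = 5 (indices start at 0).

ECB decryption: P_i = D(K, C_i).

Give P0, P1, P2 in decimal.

P0: D(K, 13) = 7.
P1: D(K, 0) = 10.
P2: D(K, 5) = 15.

P0 = 7, P1 = 10, P2 = 15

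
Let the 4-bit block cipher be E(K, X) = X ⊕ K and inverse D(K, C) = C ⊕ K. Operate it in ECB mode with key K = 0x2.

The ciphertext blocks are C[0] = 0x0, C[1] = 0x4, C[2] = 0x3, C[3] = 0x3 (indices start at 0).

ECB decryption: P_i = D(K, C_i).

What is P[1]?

P[1] = 0x6

P[1]: D(K, 0x4) = 0x6.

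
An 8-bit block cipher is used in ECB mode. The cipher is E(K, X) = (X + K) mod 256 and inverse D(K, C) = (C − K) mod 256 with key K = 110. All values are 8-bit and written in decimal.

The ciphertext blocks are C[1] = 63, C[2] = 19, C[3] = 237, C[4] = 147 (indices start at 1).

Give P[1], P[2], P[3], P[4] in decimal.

P[1] = 209, P[2] = 165, P[3] = 127, P[4] = 37

ECB decryption: P_i = D(K, C_i).
P[1]: D(K, 63) = 209.
P[2]: D(K, 19) = 165.
P[3]: D(K, 237) = 127.
P[4]: D(K, 147) = 37.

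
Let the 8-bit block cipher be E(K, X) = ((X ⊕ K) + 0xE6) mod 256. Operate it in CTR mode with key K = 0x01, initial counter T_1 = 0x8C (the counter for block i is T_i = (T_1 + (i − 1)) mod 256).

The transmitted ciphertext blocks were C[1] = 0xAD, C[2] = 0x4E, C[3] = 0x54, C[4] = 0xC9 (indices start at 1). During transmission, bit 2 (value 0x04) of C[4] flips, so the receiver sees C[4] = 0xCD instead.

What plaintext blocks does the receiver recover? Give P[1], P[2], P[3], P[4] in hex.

CTR decryption: S_i = E(K, T_i) where T_i is the counter for block i; P_i = C_i ⊕ S_i.
Only C[4] changed, to 0xCD. In CTR, a change in C_i flips the same bit in P_i only; the keystream is unaffected. Decrypting the received ciphertext:
P[1]: T = 0x8C, S = E(K, T) = 0x73; 0xAD ⊕ 0x73 = 0xDE.
P[2]: T = 0x8D, S = E(K, T) = 0x72; 0x4E ⊕ 0x72 = 0x3C.
P[3]: T = 0x8E, S = E(K, T) = 0x75; 0x54 ⊕ 0x75 = 0x21.
P[4]: T = 0x8F, S = E(K, T) = 0x74; 0xCD ⊕ 0x74 = 0xB9.
Blocks that differ from the original plaintext: P[4].

P[1] = 0xDE, P[2] = 0x3C, P[3] = 0x21, P[4] = 0xB9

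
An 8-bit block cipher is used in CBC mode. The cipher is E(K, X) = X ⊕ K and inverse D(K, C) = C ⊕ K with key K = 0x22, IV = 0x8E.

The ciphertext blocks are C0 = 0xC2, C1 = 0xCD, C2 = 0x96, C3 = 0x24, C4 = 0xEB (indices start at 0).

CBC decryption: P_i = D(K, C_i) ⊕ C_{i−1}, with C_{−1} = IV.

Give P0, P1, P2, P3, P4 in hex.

P0 = 0x6E, P1 = 0x2D, P2 = 0x79, P3 = 0x90, P4 = 0xED

P0: D(K, 0xC2) = 0xE0; 0xE0 ⊕ 0x8E = 0x6E.
P1: D(K, 0xCD) = 0xEF; 0xEF ⊕ 0xC2 = 0x2D.
P2: D(K, 0x96) = 0xB4; 0xB4 ⊕ 0xCD = 0x79.
P3: D(K, 0x24) = 0x06; 0x06 ⊕ 0x96 = 0x90.
P4: D(K, 0xEB) = 0xC9; 0xC9 ⊕ 0x24 = 0xED.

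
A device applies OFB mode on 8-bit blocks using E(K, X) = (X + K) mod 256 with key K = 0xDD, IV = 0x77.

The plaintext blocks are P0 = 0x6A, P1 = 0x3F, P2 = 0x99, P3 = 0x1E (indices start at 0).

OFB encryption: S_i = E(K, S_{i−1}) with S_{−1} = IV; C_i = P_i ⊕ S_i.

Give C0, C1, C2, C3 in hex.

C0 = 0x3E, C1 = 0x0E, C2 = 0x97, C3 = 0xF5

C0: S = E(K, 0x77) = 0x54; 0x6A ⊕ 0x54 = 0x3E.
C1: S = E(K, 0x54) = 0x31; 0x3F ⊕ 0x31 = 0x0E.
C2: S = E(K, 0x31) = 0x0E; 0x99 ⊕ 0x0E = 0x97.
C3: S = E(K, 0x0E) = 0xEB; 0x1E ⊕ 0xEB = 0xF5.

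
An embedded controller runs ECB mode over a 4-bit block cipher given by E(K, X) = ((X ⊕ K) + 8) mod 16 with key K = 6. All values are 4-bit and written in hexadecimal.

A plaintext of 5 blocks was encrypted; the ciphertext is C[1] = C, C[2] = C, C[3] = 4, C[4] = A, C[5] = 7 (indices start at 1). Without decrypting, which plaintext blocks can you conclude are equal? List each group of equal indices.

P[1] = P[2]

ECB encrypts each block independently with the same key, so equal ciphertext blocks imply equal plaintext blocks.
C[1] = C[2] = C, so P[1] = P[2].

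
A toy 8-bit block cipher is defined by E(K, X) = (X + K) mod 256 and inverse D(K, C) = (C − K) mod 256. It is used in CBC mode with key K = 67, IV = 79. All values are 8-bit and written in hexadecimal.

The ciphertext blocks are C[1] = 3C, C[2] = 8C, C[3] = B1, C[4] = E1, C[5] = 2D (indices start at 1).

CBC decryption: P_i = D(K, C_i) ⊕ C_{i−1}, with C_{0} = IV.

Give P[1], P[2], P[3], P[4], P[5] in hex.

P[1]: D(K, 3C) = D5; D5 ⊕ 79 = AC.
P[2]: D(K, 8C) = 25; 25 ⊕ 3C = 19.
P[3]: D(K, B1) = 4A; 4A ⊕ 8C = C6.
P[4]: D(K, E1) = 7A; 7A ⊕ B1 = CB.
P[5]: D(K, 2D) = C6; C6 ⊕ E1 = 27.

P[1] = AC, P[2] = 19, P[3] = C6, P[4] = CB, P[5] = 27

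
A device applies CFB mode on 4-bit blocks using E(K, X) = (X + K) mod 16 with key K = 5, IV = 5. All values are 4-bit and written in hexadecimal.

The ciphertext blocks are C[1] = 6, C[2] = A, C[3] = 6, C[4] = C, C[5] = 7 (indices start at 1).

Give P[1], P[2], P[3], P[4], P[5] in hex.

CFB decryption: P_i = C_i ⊕ E(K, C_{i−1}), with C_{0} = IV.
P[1]: E(K, 5) = A; 6 ⊕ A = C.
P[2]: E(K, 6) = B; A ⊕ B = 1.
P[3]: E(K, A) = F; 6 ⊕ F = 9.
P[4]: E(K, 6) = B; C ⊕ B = 7.
P[5]: E(K, C) = 1; 7 ⊕ 1 = 6.

P[1] = C, P[2] = 1, P[3] = 9, P[4] = 7, P[5] = 6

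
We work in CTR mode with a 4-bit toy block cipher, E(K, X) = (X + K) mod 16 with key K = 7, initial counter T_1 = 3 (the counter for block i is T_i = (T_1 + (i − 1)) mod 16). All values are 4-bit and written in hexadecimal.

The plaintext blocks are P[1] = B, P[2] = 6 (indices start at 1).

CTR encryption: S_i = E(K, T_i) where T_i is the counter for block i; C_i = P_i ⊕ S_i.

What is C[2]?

C[1]: T = 3, S = E(K, T) = A; B ⊕ A = 1.
C[2]: T = 4, S = E(K, T) = B; 6 ⊕ B = D.

C[2] = D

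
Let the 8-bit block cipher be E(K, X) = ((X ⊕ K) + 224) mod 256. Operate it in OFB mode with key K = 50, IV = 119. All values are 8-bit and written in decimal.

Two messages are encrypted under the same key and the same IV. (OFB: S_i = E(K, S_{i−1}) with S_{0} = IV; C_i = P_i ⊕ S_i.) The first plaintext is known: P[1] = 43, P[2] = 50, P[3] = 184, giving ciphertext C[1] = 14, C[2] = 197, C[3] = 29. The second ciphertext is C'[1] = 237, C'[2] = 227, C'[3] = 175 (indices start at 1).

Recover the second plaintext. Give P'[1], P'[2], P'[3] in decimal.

In OFB with a reused IV, both messages share the same keystream S_i, so C_i ⊕ C'_i = P_i ⊕ P'_i and thus P'_i = P_i ⊕ C_i ⊕ C'_i.
P'[1]: 43 ⊕ 14 ⊕ 237 = 200.
P'[2]: 50 ⊕ 197 ⊕ 227 = 20.
P'[3]: 184 ⊕ 29 ⊕ 175 = 10.

P'[1] = 200, P'[2] = 20, P'[3] = 10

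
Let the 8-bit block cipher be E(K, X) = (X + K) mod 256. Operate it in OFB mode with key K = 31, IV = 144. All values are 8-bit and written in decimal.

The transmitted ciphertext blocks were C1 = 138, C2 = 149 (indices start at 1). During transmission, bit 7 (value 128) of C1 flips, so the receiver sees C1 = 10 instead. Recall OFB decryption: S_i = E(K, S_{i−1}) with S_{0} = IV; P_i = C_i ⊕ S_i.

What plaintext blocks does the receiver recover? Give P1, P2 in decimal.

Only C1 changed, to 10. In OFB, a change in C_i flips the same bit in P_i only; the keystream is unaffected. Decrypting the received ciphertext:
P1: S = E(K, 144) = 175; 10 ⊕ 175 = 165.
P2: S = E(K, 175) = 206; 149 ⊕ 206 = 91.
Blocks that differ from the original plaintext: P1.

P1 = 165, P2 = 91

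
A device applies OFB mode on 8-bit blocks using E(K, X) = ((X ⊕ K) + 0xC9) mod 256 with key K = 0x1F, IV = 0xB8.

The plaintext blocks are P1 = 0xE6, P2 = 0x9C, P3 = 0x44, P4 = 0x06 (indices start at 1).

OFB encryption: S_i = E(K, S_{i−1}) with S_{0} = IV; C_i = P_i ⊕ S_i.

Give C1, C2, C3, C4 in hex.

C1 = 0x96, C2 = 0xA4, C3 = 0xB4, C4 = 0xBE

C1: S = E(K, 0xB8) = 0x70; 0xE6 ⊕ 0x70 = 0x96.
C2: S = E(K, 0x70) = 0x38; 0x9C ⊕ 0x38 = 0xA4.
C3: S = E(K, 0x38) = 0xF0; 0x44 ⊕ 0xF0 = 0xB4.
C4: S = E(K, 0xF0) = 0xB8; 0x06 ⊕ 0xB8 = 0xBE.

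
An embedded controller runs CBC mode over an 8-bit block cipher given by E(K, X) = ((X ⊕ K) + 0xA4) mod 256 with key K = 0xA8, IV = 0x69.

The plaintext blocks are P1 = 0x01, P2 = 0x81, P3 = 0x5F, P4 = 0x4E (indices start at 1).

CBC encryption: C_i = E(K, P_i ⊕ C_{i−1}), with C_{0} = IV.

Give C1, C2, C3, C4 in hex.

C1 = 0x64, C2 = 0xF1, C3 = 0xAA, C4 = 0xF0

C1: P1 ⊕ 0x69 = 0x68; E(K, 0x68) = 0x64.
C2: P2 ⊕ 0x64 = 0xE5; E(K, 0xE5) = 0xF1.
C3: P3 ⊕ 0xF1 = 0xAE; E(K, 0xAE) = 0xAA.
C4: P4 ⊕ 0xAA = 0xE4; E(K, 0xE4) = 0xF0.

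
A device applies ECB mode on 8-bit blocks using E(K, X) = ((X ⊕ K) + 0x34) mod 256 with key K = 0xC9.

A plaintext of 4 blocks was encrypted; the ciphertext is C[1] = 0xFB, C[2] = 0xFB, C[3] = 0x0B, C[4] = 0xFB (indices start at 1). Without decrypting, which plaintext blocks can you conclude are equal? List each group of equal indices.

P[1] = P[2] = P[4]

ECB encrypts each block independently with the same key, so equal ciphertext blocks imply equal plaintext blocks.
C[1] = C[2] = C[4] = 0xFB, so P[1] = P[2] = P[4].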